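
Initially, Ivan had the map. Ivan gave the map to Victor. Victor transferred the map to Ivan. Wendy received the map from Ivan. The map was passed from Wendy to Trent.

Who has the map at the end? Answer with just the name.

Tracking the map through each event:
Start: Ivan has the map.
After event 1: Victor has the map.
After event 2: Ivan has the map.
After event 3: Wendy has the map.
After event 4: Trent has the map.

Answer: Trent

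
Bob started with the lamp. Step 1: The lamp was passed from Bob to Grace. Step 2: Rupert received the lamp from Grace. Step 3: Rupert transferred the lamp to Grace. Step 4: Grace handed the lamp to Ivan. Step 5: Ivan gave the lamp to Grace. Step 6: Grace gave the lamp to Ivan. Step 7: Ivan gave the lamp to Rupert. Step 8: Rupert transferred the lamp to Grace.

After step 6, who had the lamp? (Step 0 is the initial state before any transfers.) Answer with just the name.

Answer: Ivan

Derivation:
Tracking the lamp holder through step 6:
After step 0 (start): Bob
After step 1: Grace
After step 2: Rupert
After step 3: Grace
After step 4: Ivan
After step 5: Grace
After step 6: Ivan

At step 6, the holder is Ivan.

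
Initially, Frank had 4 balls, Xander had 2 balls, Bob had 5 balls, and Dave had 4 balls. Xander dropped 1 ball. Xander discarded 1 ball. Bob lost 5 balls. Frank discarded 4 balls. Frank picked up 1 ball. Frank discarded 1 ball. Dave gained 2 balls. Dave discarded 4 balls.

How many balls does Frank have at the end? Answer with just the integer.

Tracking counts step by step:
Start: Frank=4, Xander=2, Bob=5, Dave=4
Event 1 (Xander -1): Xander: 2 -> 1. State: Frank=4, Xander=1, Bob=5, Dave=4
Event 2 (Xander -1): Xander: 1 -> 0. State: Frank=4, Xander=0, Bob=5, Dave=4
Event 3 (Bob -5): Bob: 5 -> 0. State: Frank=4, Xander=0, Bob=0, Dave=4
Event 4 (Frank -4): Frank: 4 -> 0. State: Frank=0, Xander=0, Bob=0, Dave=4
Event 5 (Frank +1): Frank: 0 -> 1. State: Frank=1, Xander=0, Bob=0, Dave=4
Event 6 (Frank -1): Frank: 1 -> 0. State: Frank=0, Xander=0, Bob=0, Dave=4
Event 7 (Dave +2): Dave: 4 -> 6. State: Frank=0, Xander=0, Bob=0, Dave=6
Event 8 (Dave -4): Dave: 6 -> 2. State: Frank=0, Xander=0, Bob=0, Dave=2

Frank's final count: 0

Answer: 0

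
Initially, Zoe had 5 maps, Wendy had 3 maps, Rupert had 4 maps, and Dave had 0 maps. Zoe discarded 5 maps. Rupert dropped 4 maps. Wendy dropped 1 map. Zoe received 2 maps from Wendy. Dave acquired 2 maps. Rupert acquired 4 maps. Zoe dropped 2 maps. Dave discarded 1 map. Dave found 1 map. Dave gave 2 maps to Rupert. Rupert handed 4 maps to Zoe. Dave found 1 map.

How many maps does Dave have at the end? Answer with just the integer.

Tracking counts step by step:
Start: Zoe=5, Wendy=3, Rupert=4, Dave=0
Event 1 (Zoe -5): Zoe: 5 -> 0. State: Zoe=0, Wendy=3, Rupert=4, Dave=0
Event 2 (Rupert -4): Rupert: 4 -> 0. State: Zoe=0, Wendy=3, Rupert=0, Dave=0
Event 3 (Wendy -1): Wendy: 3 -> 2. State: Zoe=0, Wendy=2, Rupert=0, Dave=0
Event 4 (Wendy -> Zoe, 2): Wendy: 2 -> 0, Zoe: 0 -> 2. State: Zoe=2, Wendy=0, Rupert=0, Dave=0
Event 5 (Dave +2): Dave: 0 -> 2. State: Zoe=2, Wendy=0, Rupert=0, Dave=2
Event 6 (Rupert +4): Rupert: 0 -> 4. State: Zoe=2, Wendy=0, Rupert=4, Dave=2
Event 7 (Zoe -2): Zoe: 2 -> 0. State: Zoe=0, Wendy=0, Rupert=4, Dave=2
Event 8 (Dave -1): Dave: 2 -> 1. State: Zoe=0, Wendy=0, Rupert=4, Dave=1
Event 9 (Dave +1): Dave: 1 -> 2. State: Zoe=0, Wendy=0, Rupert=4, Dave=2
Event 10 (Dave -> Rupert, 2): Dave: 2 -> 0, Rupert: 4 -> 6. State: Zoe=0, Wendy=0, Rupert=6, Dave=0
Event 11 (Rupert -> Zoe, 4): Rupert: 6 -> 2, Zoe: 0 -> 4. State: Zoe=4, Wendy=0, Rupert=2, Dave=0
Event 12 (Dave +1): Dave: 0 -> 1. State: Zoe=4, Wendy=0, Rupert=2, Dave=1

Dave's final count: 1

Answer: 1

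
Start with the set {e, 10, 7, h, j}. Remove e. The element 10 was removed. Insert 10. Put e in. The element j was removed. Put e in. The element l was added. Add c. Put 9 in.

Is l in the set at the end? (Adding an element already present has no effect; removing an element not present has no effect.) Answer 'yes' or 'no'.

Answer: yes

Derivation:
Tracking the set through each operation:
Start: {10, 7, e, h, j}
Event 1 (remove e): removed. Set: {10, 7, h, j}
Event 2 (remove 10): removed. Set: {7, h, j}
Event 3 (add 10): added. Set: {10, 7, h, j}
Event 4 (add e): added. Set: {10, 7, e, h, j}
Event 5 (remove j): removed. Set: {10, 7, e, h}
Event 6 (add e): already present, no change. Set: {10, 7, e, h}
Event 7 (add l): added. Set: {10, 7, e, h, l}
Event 8 (add c): added. Set: {10, 7, c, e, h, l}
Event 9 (add 9): added. Set: {10, 7, 9, c, e, h, l}

Final set: {10, 7, 9, c, e, h, l} (size 7)
l is in the final set.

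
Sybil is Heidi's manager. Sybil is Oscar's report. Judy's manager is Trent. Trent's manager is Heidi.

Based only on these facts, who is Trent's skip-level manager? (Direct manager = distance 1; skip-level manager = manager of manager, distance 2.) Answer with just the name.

Answer: Sybil

Derivation:
Reconstructing the manager chain from the given facts:
  Oscar -> Sybil -> Heidi -> Trent -> Judy
(each arrow means 'manager of the next')
Positions in the chain (0 = top):
  position of Oscar: 0
  position of Sybil: 1
  position of Heidi: 2
  position of Trent: 3
  position of Judy: 4

Trent is at position 3; the skip-level manager is 2 steps up the chain, i.e. position 1: Sybil.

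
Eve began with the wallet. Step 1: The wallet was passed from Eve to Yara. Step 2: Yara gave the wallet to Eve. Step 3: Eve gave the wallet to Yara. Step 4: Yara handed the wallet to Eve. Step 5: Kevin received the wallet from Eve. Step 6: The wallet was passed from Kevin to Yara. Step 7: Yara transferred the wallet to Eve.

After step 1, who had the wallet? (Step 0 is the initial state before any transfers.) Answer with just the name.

Tracking the wallet holder through step 1:
After step 0 (start): Eve
After step 1: Yara

At step 1, the holder is Yara.

Answer: Yara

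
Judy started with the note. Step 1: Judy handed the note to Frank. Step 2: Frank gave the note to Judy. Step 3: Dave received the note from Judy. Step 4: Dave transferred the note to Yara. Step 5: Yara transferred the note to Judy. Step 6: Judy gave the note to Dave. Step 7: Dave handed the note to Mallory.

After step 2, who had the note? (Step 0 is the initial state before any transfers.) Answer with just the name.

Answer: Judy

Derivation:
Tracking the note holder through step 2:
After step 0 (start): Judy
After step 1: Frank
After step 2: Judy

At step 2, the holder is Judy.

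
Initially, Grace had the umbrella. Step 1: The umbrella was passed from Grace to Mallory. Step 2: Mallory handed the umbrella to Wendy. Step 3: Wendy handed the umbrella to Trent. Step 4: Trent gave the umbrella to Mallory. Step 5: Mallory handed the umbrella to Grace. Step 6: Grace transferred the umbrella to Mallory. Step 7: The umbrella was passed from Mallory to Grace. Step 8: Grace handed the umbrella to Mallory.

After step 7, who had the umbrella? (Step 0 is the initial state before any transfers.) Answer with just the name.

Answer: Grace

Derivation:
Tracking the umbrella holder through step 7:
After step 0 (start): Grace
After step 1: Mallory
After step 2: Wendy
After step 3: Trent
After step 4: Mallory
After step 5: Grace
After step 6: Mallory
After step 7: Grace

At step 7, the holder is Grace.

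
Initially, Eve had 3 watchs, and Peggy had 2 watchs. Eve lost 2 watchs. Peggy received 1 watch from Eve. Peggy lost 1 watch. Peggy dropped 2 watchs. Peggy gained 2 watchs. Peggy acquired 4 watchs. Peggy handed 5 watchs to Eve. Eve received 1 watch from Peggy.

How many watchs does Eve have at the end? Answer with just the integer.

Tracking counts step by step:
Start: Eve=3, Peggy=2
Event 1 (Eve -2): Eve: 3 -> 1. State: Eve=1, Peggy=2
Event 2 (Eve -> Peggy, 1): Eve: 1 -> 0, Peggy: 2 -> 3. State: Eve=0, Peggy=3
Event 3 (Peggy -1): Peggy: 3 -> 2. State: Eve=0, Peggy=2
Event 4 (Peggy -2): Peggy: 2 -> 0. State: Eve=0, Peggy=0
Event 5 (Peggy +2): Peggy: 0 -> 2. State: Eve=0, Peggy=2
Event 6 (Peggy +4): Peggy: 2 -> 6. State: Eve=0, Peggy=6
Event 7 (Peggy -> Eve, 5): Peggy: 6 -> 1, Eve: 0 -> 5. State: Eve=5, Peggy=1
Event 8 (Peggy -> Eve, 1): Peggy: 1 -> 0, Eve: 5 -> 6. State: Eve=6, Peggy=0

Eve's final count: 6

Answer: 6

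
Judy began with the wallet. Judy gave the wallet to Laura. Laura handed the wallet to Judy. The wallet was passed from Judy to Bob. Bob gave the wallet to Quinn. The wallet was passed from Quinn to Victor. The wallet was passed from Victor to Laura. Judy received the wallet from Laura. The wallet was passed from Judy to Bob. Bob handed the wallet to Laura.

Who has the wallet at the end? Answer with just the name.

Answer: Laura

Derivation:
Tracking the wallet through each event:
Start: Judy has the wallet.
After event 1: Laura has the wallet.
After event 2: Judy has the wallet.
After event 3: Bob has the wallet.
After event 4: Quinn has the wallet.
After event 5: Victor has the wallet.
After event 6: Laura has the wallet.
After event 7: Judy has the wallet.
After event 8: Bob has the wallet.
After event 9: Laura has the wallet.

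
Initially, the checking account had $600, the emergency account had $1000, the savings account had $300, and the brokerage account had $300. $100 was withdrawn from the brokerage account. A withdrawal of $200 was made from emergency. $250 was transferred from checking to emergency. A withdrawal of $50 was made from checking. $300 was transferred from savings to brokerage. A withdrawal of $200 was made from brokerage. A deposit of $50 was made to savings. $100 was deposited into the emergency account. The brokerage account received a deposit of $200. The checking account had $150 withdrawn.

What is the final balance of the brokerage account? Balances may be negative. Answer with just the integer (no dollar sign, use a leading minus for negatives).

Tracking account balances step by step:
Start: checking=600, emergency=1000, savings=300, brokerage=300
Event 1 (withdraw 100 from brokerage): brokerage: 300 - 100 = 200. Balances: checking=600, emergency=1000, savings=300, brokerage=200
Event 2 (withdraw 200 from emergency): emergency: 1000 - 200 = 800. Balances: checking=600, emergency=800, savings=300, brokerage=200
Event 3 (transfer 250 checking -> emergency): checking: 600 - 250 = 350, emergency: 800 + 250 = 1050. Balances: checking=350, emergency=1050, savings=300, brokerage=200
Event 4 (withdraw 50 from checking): checking: 350 - 50 = 300. Balances: checking=300, emergency=1050, savings=300, brokerage=200
Event 5 (transfer 300 savings -> brokerage): savings: 300 - 300 = 0, brokerage: 200 + 300 = 500. Balances: checking=300, emergency=1050, savings=0, brokerage=500
Event 6 (withdraw 200 from brokerage): brokerage: 500 - 200 = 300. Balances: checking=300, emergency=1050, savings=0, brokerage=300
Event 7 (deposit 50 to savings): savings: 0 + 50 = 50. Balances: checking=300, emergency=1050, savings=50, brokerage=300
Event 8 (deposit 100 to emergency): emergency: 1050 + 100 = 1150. Balances: checking=300, emergency=1150, savings=50, brokerage=300
Event 9 (deposit 200 to brokerage): brokerage: 300 + 200 = 500. Balances: checking=300, emergency=1150, savings=50, brokerage=500
Event 10 (withdraw 150 from checking): checking: 300 - 150 = 150. Balances: checking=150, emergency=1150, savings=50, brokerage=500

Final balance of brokerage: 500

Answer: 500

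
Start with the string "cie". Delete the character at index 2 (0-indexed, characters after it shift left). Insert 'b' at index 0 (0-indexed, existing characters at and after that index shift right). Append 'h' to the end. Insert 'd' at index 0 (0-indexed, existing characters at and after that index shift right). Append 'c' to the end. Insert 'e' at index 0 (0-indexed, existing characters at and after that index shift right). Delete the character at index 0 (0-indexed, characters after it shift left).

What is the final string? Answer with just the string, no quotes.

Applying each edit step by step:
Start: "cie"
Op 1 (delete idx 2 = 'e'): "cie" -> "ci"
Op 2 (insert 'b' at idx 0): "ci" -> "bci"
Op 3 (append 'h'): "bci" -> "bcih"
Op 4 (insert 'd' at idx 0): "bcih" -> "dbcih"
Op 5 (append 'c'): "dbcih" -> "dbcihc"
Op 6 (insert 'e' at idx 0): "dbcihc" -> "edbcihc"
Op 7 (delete idx 0 = 'e'): "edbcihc" -> "dbcihc"

Answer: dbcihc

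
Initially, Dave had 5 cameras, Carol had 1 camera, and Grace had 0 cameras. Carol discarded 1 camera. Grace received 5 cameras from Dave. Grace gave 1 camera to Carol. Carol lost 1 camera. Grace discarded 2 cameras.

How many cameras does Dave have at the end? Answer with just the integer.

Answer: 0

Derivation:
Tracking counts step by step:
Start: Dave=5, Carol=1, Grace=0
Event 1 (Carol -1): Carol: 1 -> 0. State: Dave=5, Carol=0, Grace=0
Event 2 (Dave -> Grace, 5): Dave: 5 -> 0, Grace: 0 -> 5. State: Dave=0, Carol=0, Grace=5
Event 3 (Grace -> Carol, 1): Grace: 5 -> 4, Carol: 0 -> 1. State: Dave=0, Carol=1, Grace=4
Event 4 (Carol -1): Carol: 1 -> 0. State: Dave=0, Carol=0, Grace=4
Event 5 (Grace -2): Grace: 4 -> 2. State: Dave=0, Carol=0, Grace=2

Dave's final count: 0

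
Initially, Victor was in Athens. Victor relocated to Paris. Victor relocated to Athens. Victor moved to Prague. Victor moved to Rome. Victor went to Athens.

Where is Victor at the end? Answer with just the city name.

Answer: Athens

Derivation:
Tracking Victor's location:
Start: Victor is in Athens.
After move 1: Athens -> Paris. Victor is in Paris.
After move 2: Paris -> Athens. Victor is in Athens.
After move 3: Athens -> Prague. Victor is in Prague.
After move 4: Prague -> Rome. Victor is in Rome.
After move 5: Rome -> Athens. Victor is in Athens.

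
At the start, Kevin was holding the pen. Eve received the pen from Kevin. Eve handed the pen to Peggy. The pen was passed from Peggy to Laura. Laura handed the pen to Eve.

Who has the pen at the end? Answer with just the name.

Answer: Eve

Derivation:
Tracking the pen through each event:
Start: Kevin has the pen.
After event 1: Eve has the pen.
After event 2: Peggy has the pen.
After event 3: Laura has the pen.
After event 4: Eve has the pen.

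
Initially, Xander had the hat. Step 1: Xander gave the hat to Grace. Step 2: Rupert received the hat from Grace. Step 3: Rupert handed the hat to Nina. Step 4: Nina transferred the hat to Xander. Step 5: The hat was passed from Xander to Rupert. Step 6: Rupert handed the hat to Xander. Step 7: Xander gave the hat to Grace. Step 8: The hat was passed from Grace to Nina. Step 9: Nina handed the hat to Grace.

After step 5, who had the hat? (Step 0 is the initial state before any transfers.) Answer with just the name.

Tracking the hat holder through step 5:
After step 0 (start): Xander
After step 1: Grace
After step 2: Rupert
After step 3: Nina
After step 4: Xander
After step 5: Rupert

At step 5, the holder is Rupert.

Answer: Rupert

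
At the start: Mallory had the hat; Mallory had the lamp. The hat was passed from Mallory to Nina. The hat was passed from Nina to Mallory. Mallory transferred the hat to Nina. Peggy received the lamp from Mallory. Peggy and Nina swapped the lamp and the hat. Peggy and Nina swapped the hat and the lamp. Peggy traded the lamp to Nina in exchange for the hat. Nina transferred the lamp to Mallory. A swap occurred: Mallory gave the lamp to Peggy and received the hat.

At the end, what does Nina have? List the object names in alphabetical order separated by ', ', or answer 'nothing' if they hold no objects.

Tracking all object holders:
Start: hat:Mallory, lamp:Mallory
Event 1 (give hat: Mallory -> Nina). State: hat:Nina, lamp:Mallory
Event 2 (give hat: Nina -> Mallory). State: hat:Mallory, lamp:Mallory
Event 3 (give hat: Mallory -> Nina). State: hat:Nina, lamp:Mallory
Event 4 (give lamp: Mallory -> Peggy). State: hat:Nina, lamp:Peggy
Event 5 (swap lamp<->hat: now lamp:Nina, hat:Peggy). State: hat:Peggy, lamp:Nina
Event 6 (swap hat<->lamp: now hat:Nina, lamp:Peggy). State: hat:Nina, lamp:Peggy
Event 7 (swap lamp<->hat: now lamp:Nina, hat:Peggy). State: hat:Peggy, lamp:Nina
Event 8 (give lamp: Nina -> Mallory). State: hat:Peggy, lamp:Mallory
Event 9 (swap lamp<->hat: now lamp:Peggy, hat:Mallory). State: hat:Mallory, lamp:Peggy

Final state: hat:Mallory, lamp:Peggy
Nina holds: (nothing).

Answer: nothing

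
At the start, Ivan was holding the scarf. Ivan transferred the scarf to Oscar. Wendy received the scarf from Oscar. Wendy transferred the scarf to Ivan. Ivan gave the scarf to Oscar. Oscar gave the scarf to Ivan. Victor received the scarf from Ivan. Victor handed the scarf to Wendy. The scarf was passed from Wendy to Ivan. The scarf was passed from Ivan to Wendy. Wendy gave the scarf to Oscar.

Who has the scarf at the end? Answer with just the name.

Answer: Oscar

Derivation:
Tracking the scarf through each event:
Start: Ivan has the scarf.
After event 1: Oscar has the scarf.
After event 2: Wendy has the scarf.
After event 3: Ivan has the scarf.
After event 4: Oscar has the scarf.
After event 5: Ivan has the scarf.
After event 6: Victor has the scarf.
After event 7: Wendy has the scarf.
After event 8: Ivan has the scarf.
After event 9: Wendy has the scarf.
After event 10: Oscar has the scarf.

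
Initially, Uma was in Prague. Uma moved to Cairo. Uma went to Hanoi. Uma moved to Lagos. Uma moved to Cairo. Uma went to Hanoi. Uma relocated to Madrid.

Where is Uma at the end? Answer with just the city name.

Tracking Uma's location:
Start: Uma is in Prague.
After move 1: Prague -> Cairo. Uma is in Cairo.
After move 2: Cairo -> Hanoi. Uma is in Hanoi.
After move 3: Hanoi -> Lagos. Uma is in Lagos.
After move 4: Lagos -> Cairo. Uma is in Cairo.
After move 5: Cairo -> Hanoi. Uma is in Hanoi.
After move 6: Hanoi -> Madrid. Uma is in Madrid.

Answer: Madrid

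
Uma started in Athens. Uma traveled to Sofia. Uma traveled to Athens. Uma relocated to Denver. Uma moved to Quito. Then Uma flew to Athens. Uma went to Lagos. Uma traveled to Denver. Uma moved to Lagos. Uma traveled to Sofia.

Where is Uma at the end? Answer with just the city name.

Answer: Sofia

Derivation:
Tracking Uma's location:
Start: Uma is in Athens.
After move 1: Athens -> Sofia. Uma is in Sofia.
After move 2: Sofia -> Athens. Uma is in Athens.
After move 3: Athens -> Denver. Uma is in Denver.
After move 4: Denver -> Quito. Uma is in Quito.
After move 5: Quito -> Athens. Uma is in Athens.
After move 6: Athens -> Lagos. Uma is in Lagos.
After move 7: Lagos -> Denver. Uma is in Denver.
After move 8: Denver -> Lagos. Uma is in Lagos.
After move 9: Lagos -> Sofia. Uma is in Sofia.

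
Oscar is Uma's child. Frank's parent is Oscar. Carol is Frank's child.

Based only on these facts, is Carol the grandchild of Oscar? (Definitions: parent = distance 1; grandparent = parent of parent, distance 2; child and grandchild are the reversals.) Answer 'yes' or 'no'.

Answer: yes

Derivation:
Reconstructing the parent chain from the given facts:
  Uma -> Oscar -> Frank -> Carol
(each arrow means 'parent of the next')
Positions in the chain (0 = top):
  position of Uma: 0
  position of Oscar: 1
  position of Frank: 2
  position of Carol: 3

Carol is at position 3, Oscar is at position 1; signed distance (j - i) = -2.
'grandchild' requires j - i = -2. Actual distance is -2, so the relation HOLDS.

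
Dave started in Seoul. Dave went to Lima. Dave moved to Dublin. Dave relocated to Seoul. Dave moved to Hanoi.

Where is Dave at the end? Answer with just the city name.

Tracking Dave's location:
Start: Dave is in Seoul.
After move 1: Seoul -> Lima. Dave is in Lima.
After move 2: Lima -> Dublin. Dave is in Dublin.
After move 3: Dublin -> Seoul. Dave is in Seoul.
After move 4: Seoul -> Hanoi. Dave is in Hanoi.

Answer: Hanoi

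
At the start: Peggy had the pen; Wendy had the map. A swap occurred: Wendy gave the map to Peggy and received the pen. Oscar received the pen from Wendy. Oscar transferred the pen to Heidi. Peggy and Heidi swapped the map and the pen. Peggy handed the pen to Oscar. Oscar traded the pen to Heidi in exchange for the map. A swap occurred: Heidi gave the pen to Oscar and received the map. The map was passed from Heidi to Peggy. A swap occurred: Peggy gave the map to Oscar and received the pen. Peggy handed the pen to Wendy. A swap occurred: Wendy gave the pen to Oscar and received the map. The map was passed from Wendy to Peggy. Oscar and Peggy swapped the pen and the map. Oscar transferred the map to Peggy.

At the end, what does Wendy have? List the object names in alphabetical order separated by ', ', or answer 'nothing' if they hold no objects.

Tracking all object holders:
Start: pen:Peggy, map:Wendy
Event 1 (swap map<->pen: now map:Peggy, pen:Wendy). State: pen:Wendy, map:Peggy
Event 2 (give pen: Wendy -> Oscar). State: pen:Oscar, map:Peggy
Event 3 (give pen: Oscar -> Heidi). State: pen:Heidi, map:Peggy
Event 4 (swap map<->pen: now map:Heidi, pen:Peggy). State: pen:Peggy, map:Heidi
Event 5 (give pen: Peggy -> Oscar). State: pen:Oscar, map:Heidi
Event 6 (swap pen<->map: now pen:Heidi, map:Oscar). State: pen:Heidi, map:Oscar
Event 7 (swap pen<->map: now pen:Oscar, map:Heidi). State: pen:Oscar, map:Heidi
Event 8 (give map: Heidi -> Peggy). State: pen:Oscar, map:Peggy
Event 9 (swap map<->pen: now map:Oscar, pen:Peggy). State: pen:Peggy, map:Oscar
Event 10 (give pen: Peggy -> Wendy). State: pen:Wendy, map:Oscar
Event 11 (swap pen<->map: now pen:Oscar, map:Wendy). State: pen:Oscar, map:Wendy
Event 12 (give map: Wendy -> Peggy). State: pen:Oscar, map:Peggy
Event 13 (swap pen<->map: now pen:Peggy, map:Oscar). State: pen:Peggy, map:Oscar
Event 14 (give map: Oscar -> Peggy). State: pen:Peggy, map:Peggy

Final state: pen:Peggy, map:Peggy
Wendy holds: (nothing).

Answer: nothing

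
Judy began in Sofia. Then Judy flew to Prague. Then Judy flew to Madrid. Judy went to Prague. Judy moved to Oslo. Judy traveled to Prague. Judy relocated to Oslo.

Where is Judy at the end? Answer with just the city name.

Answer: Oslo

Derivation:
Tracking Judy's location:
Start: Judy is in Sofia.
After move 1: Sofia -> Prague. Judy is in Prague.
After move 2: Prague -> Madrid. Judy is in Madrid.
After move 3: Madrid -> Prague. Judy is in Prague.
After move 4: Prague -> Oslo. Judy is in Oslo.
After move 5: Oslo -> Prague. Judy is in Prague.
After move 6: Prague -> Oslo. Judy is in Oslo.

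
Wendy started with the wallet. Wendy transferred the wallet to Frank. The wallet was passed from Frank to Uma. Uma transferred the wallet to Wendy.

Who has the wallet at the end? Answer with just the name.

Tracking the wallet through each event:
Start: Wendy has the wallet.
After event 1: Frank has the wallet.
After event 2: Uma has the wallet.
After event 3: Wendy has the wallet.

Answer: Wendy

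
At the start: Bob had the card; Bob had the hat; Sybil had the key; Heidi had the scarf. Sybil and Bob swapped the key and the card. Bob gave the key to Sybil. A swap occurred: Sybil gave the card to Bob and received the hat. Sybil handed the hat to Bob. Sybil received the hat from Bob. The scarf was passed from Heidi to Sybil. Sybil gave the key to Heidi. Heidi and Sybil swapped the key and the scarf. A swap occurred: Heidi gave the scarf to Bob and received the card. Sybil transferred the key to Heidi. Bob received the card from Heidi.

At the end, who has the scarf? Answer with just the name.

Answer: Bob

Derivation:
Tracking all object holders:
Start: card:Bob, hat:Bob, key:Sybil, scarf:Heidi
Event 1 (swap key<->card: now key:Bob, card:Sybil). State: card:Sybil, hat:Bob, key:Bob, scarf:Heidi
Event 2 (give key: Bob -> Sybil). State: card:Sybil, hat:Bob, key:Sybil, scarf:Heidi
Event 3 (swap card<->hat: now card:Bob, hat:Sybil). State: card:Bob, hat:Sybil, key:Sybil, scarf:Heidi
Event 4 (give hat: Sybil -> Bob). State: card:Bob, hat:Bob, key:Sybil, scarf:Heidi
Event 5 (give hat: Bob -> Sybil). State: card:Bob, hat:Sybil, key:Sybil, scarf:Heidi
Event 6 (give scarf: Heidi -> Sybil). State: card:Bob, hat:Sybil, key:Sybil, scarf:Sybil
Event 7 (give key: Sybil -> Heidi). State: card:Bob, hat:Sybil, key:Heidi, scarf:Sybil
Event 8 (swap key<->scarf: now key:Sybil, scarf:Heidi). State: card:Bob, hat:Sybil, key:Sybil, scarf:Heidi
Event 9 (swap scarf<->card: now scarf:Bob, card:Heidi). State: card:Heidi, hat:Sybil, key:Sybil, scarf:Bob
Event 10 (give key: Sybil -> Heidi). State: card:Heidi, hat:Sybil, key:Heidi, scarf:Bob
Event 11 (give card: Heidi -> Bob). State: card:Bob, hat:Sybil, key:Heidi, scarf:Bob

Final state: card:Bob, hat:Sybil, key:Heidi, scarf:Bob
The scarf is held by Bob.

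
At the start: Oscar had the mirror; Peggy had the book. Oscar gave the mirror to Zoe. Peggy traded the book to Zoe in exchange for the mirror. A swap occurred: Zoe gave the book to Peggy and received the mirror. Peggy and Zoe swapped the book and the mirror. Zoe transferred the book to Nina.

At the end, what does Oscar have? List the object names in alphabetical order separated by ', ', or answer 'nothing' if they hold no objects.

Tracking all object holders:
Start: mirror:Oscar, book:Peggy
Event 1 (give mirror: Oscar -> Zoe). State: mirror:Zoe, book:Peggy
Event 2 (swap book<->mirror: now book:Zoe, mirror:Peggy). State: mirror:Peggy, book:Zoe
Event 3 (swap book<->mirror: now book:Peggy, mirror:Zoe). State: mirror:Zoe, book:Peggy
Event 4 (swap book<->mirror: now book:Zoe, mirror:Peggy). State: mirror:Peggy, book:Zoe
Event 5 (give book: Zoe -> Nina). State: mirror:Peggy, book:Nina

Final state: mirror:Peggy, book:Nina
Oscar holds: (nothing).

Answer: nothing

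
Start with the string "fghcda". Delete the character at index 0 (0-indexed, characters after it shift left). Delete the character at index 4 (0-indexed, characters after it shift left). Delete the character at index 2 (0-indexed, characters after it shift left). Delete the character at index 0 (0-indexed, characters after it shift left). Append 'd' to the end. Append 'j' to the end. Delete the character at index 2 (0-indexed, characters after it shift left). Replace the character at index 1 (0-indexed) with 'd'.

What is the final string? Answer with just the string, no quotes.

Answer: hdj

Derivation:
Applying each edit step by step:
Start: "fghcda"
Op 1 (delete idx 0 = 'f'): "fghcda" -> "ghcda"
Op 2 (delete idx 4 = 'a'): "ghcda" -> "ghcd"
Op 3 (delete idx 2 = 'c'): "ghcd" -> "ghd"
Op 4 (delete idx 0 = 'g'): "ghd" -> "hd"
Op 5 (append 'd'): "hd" -> "hdd"
Op 6 (append 'j'): "hdd" -> "hddj"
Op 7 (delete idx 2 = 'd'): "hddj" -> "hdj"
Op 8 (replace idx 1: 'd' -> 'd'): "hdj" -> "hdj"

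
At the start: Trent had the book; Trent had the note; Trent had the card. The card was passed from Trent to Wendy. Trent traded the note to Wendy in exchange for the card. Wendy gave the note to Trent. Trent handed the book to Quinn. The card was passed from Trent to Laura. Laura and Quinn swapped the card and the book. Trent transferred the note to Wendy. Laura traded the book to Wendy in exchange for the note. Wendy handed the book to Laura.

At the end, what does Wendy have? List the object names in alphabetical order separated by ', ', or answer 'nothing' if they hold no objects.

Answer: nothing

Derivation:
Tracking all object holders:
Start: book:Trent, note:Trent, card:Trent
Event 1 (give card: Trent -> Wendy). State: book:Trent, note:Trent, card:Wendy
Event 2 (swap note<->card: now note:Wendy, card:Trent). State: book:Trent, note:Wendy, card:Trent
Event 3 (give note: Wendy -> Trent). State: book:Trent, note:Trent, card:Trent
Event 4 (give book: Trent -> Quinn). State: book:Quinn, note:Trent, card:Trent
Event 5 (give card: Trent -> Laura). State: book:Quinn, note:Trent, card:Laura
Event 6 (swap card<->book: now card:Quinn, book:Laura). State: book:Laura, note:Trent, card:Quinn
Event 7 (give note: Trent -> Wendy). State: book:Laura, note:Wendy, card:Quinn
Event 8 (swap book<->note: now book:Wendy, note:Laura). State: book:Wendy, note:Laura, card:Quinn
Event 9 (give book: Wendy -> Laura). State: book:Laura, note:Laura, card:Quinn

Final state: book:Laura, note:Laura, card:Quinn
Wendy holds: (nothing).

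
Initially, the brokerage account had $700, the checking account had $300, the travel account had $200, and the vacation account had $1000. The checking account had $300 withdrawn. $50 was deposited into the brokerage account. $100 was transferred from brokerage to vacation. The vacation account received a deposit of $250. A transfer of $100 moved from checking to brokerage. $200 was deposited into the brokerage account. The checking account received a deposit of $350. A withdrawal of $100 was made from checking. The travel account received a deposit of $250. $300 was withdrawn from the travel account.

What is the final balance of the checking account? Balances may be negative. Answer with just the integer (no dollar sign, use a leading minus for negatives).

Answer: 150

Derivation:
Tracking account balances step by step:
Start: brokerage=700, checking=300, travel=200, vacation=1000
Event 1 (withdraw 300 from checking): checking: 300 - 300 = 0. Balances: brokerage=700, checking=0, travel=200, vacation=1000
Event 2 (deposit 50 to brokerage): brokerage: 700 + 50 = 750. Balances: brokerage=750, checking=0, travel=200, vacation=1000
Event 3 (transfer 100 brokerage -> vacation): brokerage: 750 - 100 = 650, vacation: 1000 + 100 = 1100. Balances: brokerage=650, checking=0, travel=200, vacation=1100
Event 4 (deposit 250 to vacation): vacation: 1100 + 250 = 1350. Balances: brokerage=650, checking=0, travel=200, vacation=1350
Event 5 (transfer 100 checking -> brokerage): checking: 0 - 100 = -100, brokerage: 650 + 100 = 750. Balances: brokerage=750, checking=-100, travel=200, vacation=1350
Event 6 (deposit 200 to brokerage): brokerage: 750 + 200 = 950. Balances: brokerage=950, checking=-100, travel=200, vacation=1350
Event 7 (deposit 350 to checking): checking: -100 + 350 = 250. Balances: brokerage=950, checking=250, travel=200, vacation=1350
Event 8 (withdraw 100 from checking): checking: 250 - 100 = 150. Balances: brokerage=950, checking=150, travel=200, vacation=1350
Event 9 (deposit 250 to travel): travel: 200 + 250 = 450. Balances: brokerage=950, checking=150, travel=450, vacation=1350
Event 10 (withdraw 300 from travel): travel: 450 - 300 = 150. Balances: brokerage=950, checking=150, travel=150, vacation=1350

Final balance of checking: 150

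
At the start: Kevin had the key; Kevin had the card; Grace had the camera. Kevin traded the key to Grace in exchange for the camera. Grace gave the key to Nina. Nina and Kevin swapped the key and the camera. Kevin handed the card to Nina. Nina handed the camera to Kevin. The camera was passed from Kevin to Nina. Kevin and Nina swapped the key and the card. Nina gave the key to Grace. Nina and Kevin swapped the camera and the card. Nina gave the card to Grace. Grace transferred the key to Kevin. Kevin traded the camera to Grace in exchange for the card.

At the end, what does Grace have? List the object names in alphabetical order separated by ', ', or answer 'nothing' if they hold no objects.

Tracking all object holders:
Start: key:Kevin, card:Kevin, camera:Grace
Event 1 (swap key<->camera: now key:Grace, camera:Kevin). State: key:Grace, card:Kevin, camera:Kevin
Event 2 (give key: Grace -> Nina). State: key:Nina, card:Kevin, camera:Kevin
Event 3 (swap key<->camera: now key:Kevin, camera:Nina). State: key:Kevin, card:Kevin, camera:Nina
Event 4 (give card: Kevin -> Nina). State: key:Kevin, card:Nina, camera:Nina
Event 5 (give camera: Nina -> Kevin). State: key:Kevin, card:Nina, camera:Kevin
Event 6 (give camera: Kevin -> Nina). State: key:Kevin, card:Nina, camera:Nina
Event 7 (swap key<->card: now key:Nina, card:Kevin). State: key:Nina, card:Kevin, camera:Nina
Event 8 (give key: Nina -> Grace). State: key:Grace, card:Kevin, camera:Nina
Event 9 (swap camera<->card: now camera:Kevin, card:Nina). State: key:Grace, card:Nina, camera:Kevin
Event 10 (give card: Nina -> Grace). State: key:Grace, card:Grace, camera:Kevin
Event 11 (give key: Grace -> Kevin). State: key:Kevin, card:Grace, camera:Kevin
Event 12 (swap camera<->card: now camera:Grace, card:Kevin). State: key:Kevin, card:Kevin, camera:Grace

Final state: key:Kevin, card:Kevin, camera:Grace
Grace holds: camera.

Answer: camera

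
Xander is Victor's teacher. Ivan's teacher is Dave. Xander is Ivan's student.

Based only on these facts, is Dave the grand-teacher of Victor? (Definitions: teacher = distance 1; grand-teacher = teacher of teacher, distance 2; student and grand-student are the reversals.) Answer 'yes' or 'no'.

Reconstructing the teacher chain from the given facts:
  Dave -> Ivan -> Xander -> Victor
(each arrow means 'teacher of the next')
Positions in the chain (0 = top):
  position of Dave: 0
  position of Ivan: 1
  position of Xander: 2
  position of Victor: 3

Dave is at position 0, Victor is at position 3; signed distance (j - i) = 3.
'grand-teacher' requires j - i = 2. Actual distance is 3, so the relation does NOT hold.

Answer: no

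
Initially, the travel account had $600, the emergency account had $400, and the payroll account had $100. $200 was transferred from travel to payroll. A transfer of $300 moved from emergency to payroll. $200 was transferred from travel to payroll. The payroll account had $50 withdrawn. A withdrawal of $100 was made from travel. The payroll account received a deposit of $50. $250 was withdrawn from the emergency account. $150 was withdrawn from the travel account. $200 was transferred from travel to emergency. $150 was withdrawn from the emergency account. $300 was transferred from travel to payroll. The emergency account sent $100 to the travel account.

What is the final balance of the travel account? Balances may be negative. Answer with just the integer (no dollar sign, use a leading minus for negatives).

Answer: -450

Derivation:
Tracking account balances step by step:
Start: travel=600, emergency=400, payroll=100
Event 1 (transfer 200 travel -> payroll): travel: 600 - 200 = 400, payroll: 100 + 200 = 300. Balances: travel=400, emergency=400, payroll=300
Event 2 (transfer 300 emergency -> payroll): emergency: 400 - 300 = 100, payroll: 300 + 300 = 600. Balances: travel=400, emergency=100, payroll=600
Event 3 (transfer 200 travel -> payroll): travel: 400 - 200 = 200, payroll: 600 + 200 = 800. Balances: travel=200, emergency=100, payroll=800
Event 4 (withdraw 50 from payroll): payroll: 800 - 50 = 750. Balances: travel=200, emergency=100, payroll=750
Event 5 (withdraw 100 from travel): travel: 200 - 100 = 100. Balances: travel=100, emergency=100, payroll=750
Event 6 (deposit 50 to payroll): payroll: 750 + 50 = 800. Balances: travel=100, emergency=100, payroll=800
Event 7 (withdraw 250 from emergency): emergency: 100 - 250 = -150. Balances: travel=100, emergency=-150, payroll=800
Event 8 (withdraw 150 from travel): travel: 100 - 150 = -50. Balances: travel=-50, emergency=-150, payroll=800
Event 9 (transfer 200 travel -> emergency): travel: -50 - 200 = -250, emergency: -150 + 200 = 50. Balances: travel=-250, emergency=50, payroll=800
Event 10 (withdraw 150 from emergency): emergency: 50 - 150 = -100. Balances: travel=-250, emergency=-100, payroll=800
Event 11 (transfer 300 travel -> payroll): travel: -250 - 300 = -550, payroll: 800 + 300 = 1100. Balances: travel=-550, emergency=-100, payroll=1100
Event 12 (transfer 100 emergency -> travel): emergency: -100 - 100 = -200, travel: -550 + 100 = -450. Balances: travel=-450, emergency=-200, payroll=1100

Final balance of travel: -450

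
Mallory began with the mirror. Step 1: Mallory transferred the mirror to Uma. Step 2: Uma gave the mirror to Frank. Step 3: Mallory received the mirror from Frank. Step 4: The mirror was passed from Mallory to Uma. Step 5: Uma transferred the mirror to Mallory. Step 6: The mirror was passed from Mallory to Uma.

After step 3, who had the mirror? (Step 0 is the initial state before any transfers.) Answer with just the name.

Tracking the mirror holder through step 3:
After step 0 (start): Mallory
After step 1: Uma
After step 2: Frank
After step 3: Mallory

At step 3, the holder is Mallory.

Answer: Mallory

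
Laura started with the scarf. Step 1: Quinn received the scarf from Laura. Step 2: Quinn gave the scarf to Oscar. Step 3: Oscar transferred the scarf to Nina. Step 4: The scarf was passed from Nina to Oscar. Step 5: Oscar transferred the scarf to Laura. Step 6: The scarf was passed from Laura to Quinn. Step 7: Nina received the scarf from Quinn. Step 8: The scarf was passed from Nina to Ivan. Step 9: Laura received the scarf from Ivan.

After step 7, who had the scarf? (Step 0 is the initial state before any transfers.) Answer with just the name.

Answer: Nina

Derivation:
Tracking the scarf holder through step 7:
After step 0 (start): Laura
After step 1: Quinn
After step 2: Oscar
After step 3: Nina
After step 4: Oscar
After step 5: Laura
After step 6: Quinn
After step 7: Nina

At step 7, the holder is Nina.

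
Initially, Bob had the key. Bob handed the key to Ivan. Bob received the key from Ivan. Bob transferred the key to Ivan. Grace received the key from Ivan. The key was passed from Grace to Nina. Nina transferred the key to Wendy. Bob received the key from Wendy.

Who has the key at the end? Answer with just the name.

Answer: Bob

Derivation:
Tracking the key through each event:
Start: Bob has the key.
After event 1: Ivan has the key.
After event 2: Bob has the key.
After event 3: Ivan has the key.
After event 4: Grace has the key.
After event 5: Nina has the key.
After event 6: Wendy has the key.
After event 7: Bob has the key.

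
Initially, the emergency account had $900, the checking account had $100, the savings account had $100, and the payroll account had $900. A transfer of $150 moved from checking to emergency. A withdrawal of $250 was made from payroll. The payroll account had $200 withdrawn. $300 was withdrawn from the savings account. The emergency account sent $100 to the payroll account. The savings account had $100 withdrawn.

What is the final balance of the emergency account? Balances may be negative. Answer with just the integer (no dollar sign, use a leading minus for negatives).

Tracking account balances step by step:
Start: emergency=900, checking=100, savings=100, payroll=900
Event 1 (transfer 150 checking -> emergency): checking: 100 - 150 = -50, emergency: 900 + 150 = 1050. Balances: emergency=1050, checking=-50, savings=100, payroll=900
Event 2 (withdraw 250 from payroll): payroll: 900 - 250 = 650. Balances: emergency=1050, checking=-50, savings=100, payroll=650
Event 3 (withdraw 200 from payroll): payroll: 650 - 200 = 450. Balances: emergency=1050, checking=-50, savings=100, payroll=450
Event 4 (withdraw 300 from savings): savings: 100 - 300 = -200. Balances: emergency=1050, checking=-50, savings=-200, payroll=450
Event 5 (transfer 100 emergency -> payroll): emergency: 1050 - 100 = 950, payroll: 450 + 100 = 550. Balances: emergency=950, checking=-50, savings=-200, payroll=550
Event 6 (withdraw 100 from savings): savings: -200 - 100 = -300. Balances: emergency=950, checking=-50, savings=-300, payroll=550

Final balance of emergency: 950

Answer: 950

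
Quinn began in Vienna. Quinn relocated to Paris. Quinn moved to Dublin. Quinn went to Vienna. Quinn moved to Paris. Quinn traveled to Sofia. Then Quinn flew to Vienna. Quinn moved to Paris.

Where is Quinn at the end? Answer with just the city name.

Answer: Paris

Derivation:
Tracking Quinn's location:
Start: Quinn is in Vienna.
After move 1: Vienna -> Paris. Quinn is in Paris.
After move 2: Paris -> Dublin. Quinn is in Dublin.
After move 3: Dublin -> Vienna. Quinn is in Vienna.
After move 4: Vienna -> Paris. Quinn is in Paris.
After move 5: Paris -> Sofia. Quinn is in Sofia.
After move 6: Sofia -> Vienna. Quinn is in Vienna.
After move 7: Vienna -> Paris. Quinn is in Paris.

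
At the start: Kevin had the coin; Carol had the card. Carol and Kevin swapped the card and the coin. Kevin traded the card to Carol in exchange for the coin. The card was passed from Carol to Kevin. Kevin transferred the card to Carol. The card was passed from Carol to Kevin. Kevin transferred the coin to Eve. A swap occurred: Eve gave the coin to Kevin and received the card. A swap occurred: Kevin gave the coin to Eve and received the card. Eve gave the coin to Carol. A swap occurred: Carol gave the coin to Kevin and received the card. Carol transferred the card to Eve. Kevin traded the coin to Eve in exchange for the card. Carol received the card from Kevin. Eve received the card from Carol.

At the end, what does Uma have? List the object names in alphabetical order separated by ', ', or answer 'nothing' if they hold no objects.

Answer: nothing

Derivation:
Tracking all object holders:
Start: coin:Kevin, card:Carol
Event 1 (swap card<->coin: now card:Kevin, coin:Carol). State: coin:Carol, card:Kevin
Event 2 (swap card<->coin: now card:Carol, coin:Kevin). State: coin:Kevin, card:Carol
Event 3 (give card: Carol -> Kevin). State: coin:Kevin, card:Kevin
Event 4 (give card: Kevin -> Carol). State: coin:Kevin, card:Carol
Event 5 (give card: Carol -> Kevin). State: coin:Kevin, card:Kevin
Event 6 (give coin: Kevin -> Eve). State: coin:Eve, card:Kevin
Event 7 (swap coin<->card: now coin:Kevin, card:Eve). State: coin:Kevin, card:Eve
Event 8 (swap coin<->card: now coin:Eve, card:Kevin). State: coin:Eve, card:Kevin
Event 9 (give coin: Eve -> Carol). State: coin:Carol, card:Kevin
Event 10 (swap coin<->card: now coin:Kevin, card:Carol). State: coin:Kevin, card:Carol
Event 11 (give card: Carol -> Eve). State: coin:Kevin, card:Eve
Event 12 (swap coin<->card: now coin:Eve, card:Kevin). State: coin:Eve, card:Kevin
Event 13 (give card: Kevin -> Carol). State: coin:Eve, card:Carol
Event 14 (give card: Carol -> Eve). State: coin:Eve, card:Eve

Final state: coin:Eve, card:Eve
Uma holds: (nothing).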